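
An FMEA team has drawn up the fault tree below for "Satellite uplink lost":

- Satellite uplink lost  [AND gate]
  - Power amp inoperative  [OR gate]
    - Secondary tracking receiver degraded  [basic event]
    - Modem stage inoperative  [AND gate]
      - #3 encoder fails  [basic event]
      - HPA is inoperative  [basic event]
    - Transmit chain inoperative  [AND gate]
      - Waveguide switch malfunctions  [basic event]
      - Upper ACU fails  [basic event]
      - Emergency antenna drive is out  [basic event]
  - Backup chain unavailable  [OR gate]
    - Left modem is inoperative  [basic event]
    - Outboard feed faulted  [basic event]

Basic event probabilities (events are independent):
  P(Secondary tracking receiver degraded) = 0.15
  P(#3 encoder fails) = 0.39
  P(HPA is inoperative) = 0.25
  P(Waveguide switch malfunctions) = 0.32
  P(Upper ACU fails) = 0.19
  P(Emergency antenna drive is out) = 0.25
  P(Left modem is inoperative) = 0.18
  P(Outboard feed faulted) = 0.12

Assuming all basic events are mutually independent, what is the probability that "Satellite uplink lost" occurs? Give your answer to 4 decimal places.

0.0681

P(Modem stage inoperative) [AND] = 0.39 × 0.25 = 0.097500
P(Transmit chain inoperative) [AND] = 0.32 × 0.19 × 0.25 = 0.015200
P(Power amp inoperative) [OR] = 1 − (1−0.15) × (1−0.097500) × (1−0.015200) = 0.244535
P(Backup chain unavailable) [OR] = 1 − (1−0.18) × (1−0.12) = 0.278400
P(Satellite uplink lost) [AND] = 0.244535 × 0.278400 = 0.068079
Rounded to 4 decimal places: P(Satellite uplink lost) ≈ 0.0681.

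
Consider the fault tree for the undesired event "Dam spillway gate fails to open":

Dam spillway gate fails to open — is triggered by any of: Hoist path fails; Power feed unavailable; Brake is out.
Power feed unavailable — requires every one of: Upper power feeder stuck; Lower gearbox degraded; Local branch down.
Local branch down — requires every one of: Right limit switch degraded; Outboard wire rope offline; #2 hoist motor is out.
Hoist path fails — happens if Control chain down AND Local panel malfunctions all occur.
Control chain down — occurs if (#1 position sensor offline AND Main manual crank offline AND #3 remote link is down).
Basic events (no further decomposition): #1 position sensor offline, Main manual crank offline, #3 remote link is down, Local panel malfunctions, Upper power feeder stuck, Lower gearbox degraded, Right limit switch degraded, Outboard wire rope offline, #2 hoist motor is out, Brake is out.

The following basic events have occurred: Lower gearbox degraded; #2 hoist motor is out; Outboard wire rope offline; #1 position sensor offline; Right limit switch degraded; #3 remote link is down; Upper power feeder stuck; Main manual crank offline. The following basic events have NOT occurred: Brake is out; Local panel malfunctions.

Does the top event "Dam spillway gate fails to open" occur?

Control chain down [AND]: #1 position sensor offline=occurs, Main manual crank offline=occurs, #3 remote link is down=occurs → all inputs occur → occurs.
Hoist path fails [AND]: Control chain down=occurs, Local panel malfunctions=not → not all inputs occur → does not occur.
Local branch down [AND]: Right limit switch degraded=occurs, Outboard wire rope offline=occurs, #2 hoist motor is out=occurs → all inputs occur → occurs.
Power feed unavailable [AND]: Upper power feeder stuck=occurs, Lower gearbox degraded=occurs, Local branch down=occurs → all inputs occur → occurs.
Dam spillway gate fails to open [OR]: Hoist path fails=not, Power feed unavailable=occurs, Brake is out=not → at least one input occurs → occurs.

Yes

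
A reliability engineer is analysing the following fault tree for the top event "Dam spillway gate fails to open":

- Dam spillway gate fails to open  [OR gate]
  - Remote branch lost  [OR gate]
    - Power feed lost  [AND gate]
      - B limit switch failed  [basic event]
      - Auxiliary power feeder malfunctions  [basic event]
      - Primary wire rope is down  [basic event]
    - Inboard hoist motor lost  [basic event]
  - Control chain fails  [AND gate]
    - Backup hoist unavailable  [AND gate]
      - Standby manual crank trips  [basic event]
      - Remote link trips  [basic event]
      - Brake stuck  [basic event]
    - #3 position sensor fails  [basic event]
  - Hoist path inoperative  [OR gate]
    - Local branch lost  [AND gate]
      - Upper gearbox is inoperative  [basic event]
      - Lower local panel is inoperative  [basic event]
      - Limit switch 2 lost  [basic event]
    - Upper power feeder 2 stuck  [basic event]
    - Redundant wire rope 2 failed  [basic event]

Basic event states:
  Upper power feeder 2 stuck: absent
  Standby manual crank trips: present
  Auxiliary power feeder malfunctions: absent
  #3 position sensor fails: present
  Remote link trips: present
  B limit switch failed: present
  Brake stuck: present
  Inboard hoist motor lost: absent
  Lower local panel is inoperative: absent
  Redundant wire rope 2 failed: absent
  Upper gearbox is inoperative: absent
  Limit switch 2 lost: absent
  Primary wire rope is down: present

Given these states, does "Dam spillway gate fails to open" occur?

Power feed lost [AND]: B limit switch failed=occurs, Auxiliary power feeder malfunctions=not, Primary wire rope is down=occurs → not all inputs occur → does not occur.
Remote branch lost [OR]: Power feed lost=not, Inboard hoist motor lost=not → no input occurs → does not occur.
Backup hoist unavailable [AND]: Standby manual crank trips=occurs, Remote link trips=occurs, Brake stuck=occurs → all inputs occur → occurs.
Control chain fails [AND]: Backup hoist unavailable=occurs, #3 position sensor fails=occurs → all inputs occur → occurs.
Local branch lost [AND]: Upper gearbox is inoperative=not, Lower local panel is inoperative=not, Limit switch 2 lost=not → not all inputs occur → does not occur.
Hoist path inoperative [OR]: Local branch lost=not, Upper power feeder 2 stuck=not, Redundant wire rope 2 failed=not → no input occurs → does not occur.
Dam spillway gate fails to open [OR]: Remote branch lost=not, Control chain fails=occurs, Hoist path inoperative=not → at least one input occurs → occurs.

Yes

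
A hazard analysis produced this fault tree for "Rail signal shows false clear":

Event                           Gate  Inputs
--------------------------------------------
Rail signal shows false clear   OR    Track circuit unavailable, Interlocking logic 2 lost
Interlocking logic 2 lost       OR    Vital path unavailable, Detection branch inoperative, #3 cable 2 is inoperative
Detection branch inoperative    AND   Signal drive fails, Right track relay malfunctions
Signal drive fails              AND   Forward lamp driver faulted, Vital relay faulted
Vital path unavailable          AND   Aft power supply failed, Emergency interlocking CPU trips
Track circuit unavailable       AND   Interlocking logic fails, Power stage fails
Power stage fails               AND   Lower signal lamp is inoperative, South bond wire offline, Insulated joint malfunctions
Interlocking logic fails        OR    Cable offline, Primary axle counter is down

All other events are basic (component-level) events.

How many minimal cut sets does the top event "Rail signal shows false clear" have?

Interlocking logic fails [OR]: union of children's cut sets → 2 cut set(s).
Power stage fails [AND]: one cut set from each child combined → 1 × 1 × 1 = 1 cut set(s).
Track circuit unavailable [AND]: one cut set from each child combined → 2 × 1 = 2 cut set(s).
Vital path unavailable [AND]: one cut set from each child combined → 1 × 1 = 1 cut set(s).
Signal drive fails [AND]: one cut set from each child combined → 1 × 1 = 1 cut set(s).
Detection branch inoperative [AND]: one cut set from each child combined → 1 × 1 = 1 cut set(s).
Interlocking logic 2 lost [OR]: union of children's cut sets → 3 cut set(s).
Rail signal shows false clear [OR]: union of children's cut sets → 5 cut set(s).
Minimal cut sets: {Cable offline, Insulated joint malfunctions, Lower signal lamp is inoperative, South bond wire offline}; {Insulated joint malfunctions, Lower signal lamp is inoperative, Primary axle counter is down, South bond wire offline}; {Aft power supply failed, Emergency interlocking CPU trips}; {Forward lamp driver faulted, Right track relay malfunctions, Vital relay faulted}; {#3 cable 2 is inoperative}.

5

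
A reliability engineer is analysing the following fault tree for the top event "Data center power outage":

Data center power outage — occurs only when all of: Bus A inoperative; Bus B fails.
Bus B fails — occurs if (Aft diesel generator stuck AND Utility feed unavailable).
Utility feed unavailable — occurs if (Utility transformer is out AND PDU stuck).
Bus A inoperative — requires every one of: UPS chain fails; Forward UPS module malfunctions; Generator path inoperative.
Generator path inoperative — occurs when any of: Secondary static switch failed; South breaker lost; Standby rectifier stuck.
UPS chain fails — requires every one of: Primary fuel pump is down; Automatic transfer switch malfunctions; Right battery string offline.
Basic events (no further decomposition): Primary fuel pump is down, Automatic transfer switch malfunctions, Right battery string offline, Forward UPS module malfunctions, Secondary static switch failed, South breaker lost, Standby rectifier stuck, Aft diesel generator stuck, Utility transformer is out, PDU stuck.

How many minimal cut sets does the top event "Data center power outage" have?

UPS chain fails [AND]: one cut set from each child combined → 1 × 1 × 1 = 1 cut set(s).
Generator path inoperative [OR]: union of children's cut sets → 3 cut set(s).
Bus A inoperative [AND]: one cut set from each child combined → 1 × 1 × 3 = 3 cut set(s).
Utility feed unavailable [AND]: one cut set from each child combined → 1 × 1 = 1 cut set(s).
Bus B fails [AND]: one cut set from each child combined → 1 × 1 = 1 cut set(s).
Data center power outage [AND]: one cut set from each child combined → 3 × 1 = 3 cut set(s).
Minimal cut sets: {Aft diesel generator stuck, Automatic transfer switch malfunctions, Forward UPS module malfunctions, PDU stuck, Primary fuel pump is down, Right battery string offline, Secondary static switch failed, Utility transformer is out}; {Aft diesel generator stuck, Automatic transfer switch malfunctions, Forward UPS module malfunctions, PDU stuck, Primary fuel pump is down, Right battery string offline, South breaker lost, Utility transformer is out}; {Aft diesel generator stuck, Automatic transfer switch malfunctions, Forward UPS module malfunctions, PDU stuck, Primary fuel pump is down, Right battery string offline, Standby rectifier stuck, Utility transformer is out}.

3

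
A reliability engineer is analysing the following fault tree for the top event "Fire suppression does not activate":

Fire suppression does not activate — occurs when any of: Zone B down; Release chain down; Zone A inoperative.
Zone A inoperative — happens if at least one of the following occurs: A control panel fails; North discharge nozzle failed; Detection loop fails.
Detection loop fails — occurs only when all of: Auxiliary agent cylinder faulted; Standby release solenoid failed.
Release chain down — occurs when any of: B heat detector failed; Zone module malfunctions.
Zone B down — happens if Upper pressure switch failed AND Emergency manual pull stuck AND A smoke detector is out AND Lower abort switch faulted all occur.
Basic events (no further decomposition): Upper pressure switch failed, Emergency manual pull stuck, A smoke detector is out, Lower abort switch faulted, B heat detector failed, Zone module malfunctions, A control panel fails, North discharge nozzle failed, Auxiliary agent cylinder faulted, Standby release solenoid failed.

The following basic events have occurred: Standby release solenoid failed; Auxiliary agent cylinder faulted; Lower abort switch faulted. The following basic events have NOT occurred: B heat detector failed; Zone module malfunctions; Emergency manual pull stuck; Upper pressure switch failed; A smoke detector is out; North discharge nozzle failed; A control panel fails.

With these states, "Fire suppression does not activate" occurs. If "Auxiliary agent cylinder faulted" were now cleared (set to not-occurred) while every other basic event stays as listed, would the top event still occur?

Counterfactual: set "Auxiliary agent cylinder faulted" to not occurred.
Zone B down [AND]: Upper pressure switch failed=not, Emergency manual pull stuck=not, A smoke detector is out=not, Lower abort switch faulted=occurs → not all inputs occur → does not occur.
Release chain down [OR]: B heat detector failed=not, Zone module malfunctions=not → no input occurs → does not occur.
Detection loop fails [AND]: Auxiliary agent cylinder faulted=not, Standby release solenoid failed=occurs → not all inputs occur → does not occur.
Zone A inoperative [OR]: A control panel fails=not, North discharge nozzle failed=not, Detection loop fails=not → no input occurs → does not occur.
Fire suppression does not activate [OR]: Zone B down=not, Release chain down=not, Zone A inoperative=not → no input occurs → does not occur.

No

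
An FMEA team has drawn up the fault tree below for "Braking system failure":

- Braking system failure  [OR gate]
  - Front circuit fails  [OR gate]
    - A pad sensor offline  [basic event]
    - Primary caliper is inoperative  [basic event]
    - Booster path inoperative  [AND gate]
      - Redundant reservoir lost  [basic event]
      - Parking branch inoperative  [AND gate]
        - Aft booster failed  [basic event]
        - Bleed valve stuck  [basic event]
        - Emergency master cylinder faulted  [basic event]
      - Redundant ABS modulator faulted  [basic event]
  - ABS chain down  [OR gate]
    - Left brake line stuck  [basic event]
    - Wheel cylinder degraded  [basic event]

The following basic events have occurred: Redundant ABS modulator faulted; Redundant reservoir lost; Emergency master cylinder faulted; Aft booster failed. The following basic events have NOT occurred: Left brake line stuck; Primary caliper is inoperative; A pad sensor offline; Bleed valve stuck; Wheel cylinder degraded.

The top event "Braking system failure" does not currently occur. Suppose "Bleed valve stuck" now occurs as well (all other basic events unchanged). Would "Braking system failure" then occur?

Counterfactual: set "Bleed valve stuck" to occurred.
Parking branch inoperative [AND]: Aft booster failed=occurs, Bleed valve stuck=occurs, Emergency master cylinder faulted=occurs → all inputs occur → occurs.
Booster path inoperative [AND]: Redundant reservoir lost=occurs, Parking branch inoperative=occurs, Redundant ABS modulator faulted=occurs → all inputs occur → occurs.
Front circuit fails [OR]: A pad sensor offline=not, Primary caliper is inoperative=not, Booster path inoperative=occurs → at least one input occurs → occurs.
ABS chain down [OR]: Left brake line stuck=not, Wheel cylinder degraded=not → no input occurs → does not occur.
Braking system failure [OR]: Front circuit fails=occurs, ABS chain down=not → at least one input occurs → occurs.

Yes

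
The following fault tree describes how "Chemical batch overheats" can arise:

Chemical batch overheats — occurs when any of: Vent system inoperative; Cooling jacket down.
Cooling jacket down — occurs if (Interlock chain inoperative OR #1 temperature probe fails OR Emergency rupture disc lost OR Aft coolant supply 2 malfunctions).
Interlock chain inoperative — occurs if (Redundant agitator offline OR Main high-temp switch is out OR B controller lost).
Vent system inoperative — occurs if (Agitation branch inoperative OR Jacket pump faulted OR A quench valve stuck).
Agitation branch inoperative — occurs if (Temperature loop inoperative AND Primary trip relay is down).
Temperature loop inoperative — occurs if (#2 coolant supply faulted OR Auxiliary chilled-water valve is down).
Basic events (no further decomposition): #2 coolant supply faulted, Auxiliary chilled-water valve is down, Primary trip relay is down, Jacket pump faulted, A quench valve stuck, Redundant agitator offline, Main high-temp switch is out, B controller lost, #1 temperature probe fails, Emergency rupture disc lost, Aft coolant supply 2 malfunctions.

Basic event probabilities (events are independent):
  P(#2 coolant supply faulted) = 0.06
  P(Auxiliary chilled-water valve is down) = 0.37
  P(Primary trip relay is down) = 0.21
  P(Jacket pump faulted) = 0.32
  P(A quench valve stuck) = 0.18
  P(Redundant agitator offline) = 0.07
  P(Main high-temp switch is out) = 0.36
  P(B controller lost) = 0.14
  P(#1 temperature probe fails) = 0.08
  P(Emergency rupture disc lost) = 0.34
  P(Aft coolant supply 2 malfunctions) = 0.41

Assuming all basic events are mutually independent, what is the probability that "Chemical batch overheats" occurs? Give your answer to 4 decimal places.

P(Temperature loop inoperative) [OR] = 1 − (1−0.06) × (1−0.37) = 0.407800
P(Agitation branch inoperative) [AND] = 0.407800 × 0.21 = 0.085638
P(Vent system inoperative) [OR] = 1 − (1−0.085638) × (1−0.32) × (1−0.18) = 0.490152
P(Interlock chain inoperative) [OR] = 1 − (1−0.07) × (1−0.36) × (1−0.14) = 0.488128
P(Cooling jacket down) [OR] = 1 − (1−0.488128) × (1−0.08) × (1−0.34) × (1−0.41) = 0.816623
P(Chemical batch overheats) [OR] = 1 − (1−0.490152) × (1−0.816623) = 0.906506
Rounded to 4 decimal places: P(Chemical batch overheats) ≈ 0.9065.

0.9065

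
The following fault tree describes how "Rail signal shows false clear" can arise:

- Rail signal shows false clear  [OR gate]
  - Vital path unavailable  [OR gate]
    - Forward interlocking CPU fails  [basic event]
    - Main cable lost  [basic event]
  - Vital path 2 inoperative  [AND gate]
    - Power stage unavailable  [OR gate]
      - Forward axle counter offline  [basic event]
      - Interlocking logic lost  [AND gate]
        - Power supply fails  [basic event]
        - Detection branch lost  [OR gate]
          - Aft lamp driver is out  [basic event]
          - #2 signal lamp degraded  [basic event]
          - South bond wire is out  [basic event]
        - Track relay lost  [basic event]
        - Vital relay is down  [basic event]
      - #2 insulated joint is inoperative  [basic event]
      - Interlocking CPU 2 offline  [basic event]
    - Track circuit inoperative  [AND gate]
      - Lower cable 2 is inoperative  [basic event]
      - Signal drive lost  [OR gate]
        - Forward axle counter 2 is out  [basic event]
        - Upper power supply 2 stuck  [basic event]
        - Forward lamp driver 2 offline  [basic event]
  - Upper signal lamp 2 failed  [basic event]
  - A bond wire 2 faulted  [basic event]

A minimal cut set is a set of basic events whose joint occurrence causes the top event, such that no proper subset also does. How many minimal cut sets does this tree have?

22

Vital path unavailable [OR]: union of children's cut sets → 2 cut set(s).
Detection branch lost [OR]: union of children's cut sets → 3 cut set(s).
Interlocking logic lost [AND]: one cut set from each child combined → 1 × 3 × 1 × 1 = 3 cut set(s).
Power stage unavailable [OR]: union of children's cut sets → 6 cut set(s).
Signal drive lost [OR]: union of children's cut sets → 3 cut set(s).
Track circuit inoperative [AND]: one cut set from each child combined → 1 × 3 = 3 cut set(s).
Vital path 2 inoperative [AND]: one cut set from each child combined → 6 × 3 = 18 cut set(s).
Rail signal shows false clear [OR]: union of children's cut sets → 22 cut set(s).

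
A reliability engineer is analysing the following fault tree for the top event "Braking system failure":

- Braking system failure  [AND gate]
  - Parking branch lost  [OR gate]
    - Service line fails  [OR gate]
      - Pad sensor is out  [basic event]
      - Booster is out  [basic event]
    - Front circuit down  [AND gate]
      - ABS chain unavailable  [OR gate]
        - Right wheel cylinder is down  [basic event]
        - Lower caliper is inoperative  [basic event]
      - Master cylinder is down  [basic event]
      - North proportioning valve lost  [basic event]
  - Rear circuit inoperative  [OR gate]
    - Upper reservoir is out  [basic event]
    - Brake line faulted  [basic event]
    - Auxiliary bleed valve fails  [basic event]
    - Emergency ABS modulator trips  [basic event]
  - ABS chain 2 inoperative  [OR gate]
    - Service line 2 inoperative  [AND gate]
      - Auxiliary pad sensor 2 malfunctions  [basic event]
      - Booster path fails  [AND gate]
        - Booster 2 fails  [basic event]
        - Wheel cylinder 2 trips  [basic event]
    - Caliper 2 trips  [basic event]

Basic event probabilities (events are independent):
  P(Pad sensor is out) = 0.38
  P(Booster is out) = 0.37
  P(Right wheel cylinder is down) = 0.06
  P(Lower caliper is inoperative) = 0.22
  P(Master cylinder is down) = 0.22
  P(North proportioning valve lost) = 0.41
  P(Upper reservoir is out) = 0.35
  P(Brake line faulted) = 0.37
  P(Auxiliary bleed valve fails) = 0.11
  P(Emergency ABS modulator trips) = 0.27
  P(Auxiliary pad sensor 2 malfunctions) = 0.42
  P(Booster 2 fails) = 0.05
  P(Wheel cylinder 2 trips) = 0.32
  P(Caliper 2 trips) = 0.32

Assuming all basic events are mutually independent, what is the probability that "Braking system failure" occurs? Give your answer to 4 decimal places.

P(Service line fails) [OR] = 1 − (1−0.38) × (1−0.37) = 0.609400
P(ABS chain unavailable) [OR] = 1 − (1−0.06) × (1−0.22) = 0.266800
P(Front circuit down) [AND] = 0.266800 × 0.22 × 0.41 = 0.024065
P(Parking branch lost) [OR] = 1 − (1−0.609400) × (1−0.024065) = 0.618800
P(Rear circuit inoperative) [OR] = 1 − (1−0.35) × (1−0.37) × (1−0.11) × (1−0.27) = 0.733948
P(Booster path fails) [AND] = 0.05 × 0.32 = 0.016000
P(Service line 2 inoperative) [AND] = 0.42 × 0.016000 = 0.006720
P(ABS chain 2 inoperative) [OR] = 1 − (1−0.006720) × (1−0.32) = 0.324570
P(Braking system failure) [AND] = 0.618800 × 0.733948 × 0.324570 = 0.147409
Rounded to 4 decimal places: P(Braking system failure) ≈ 0.1474.

0.1474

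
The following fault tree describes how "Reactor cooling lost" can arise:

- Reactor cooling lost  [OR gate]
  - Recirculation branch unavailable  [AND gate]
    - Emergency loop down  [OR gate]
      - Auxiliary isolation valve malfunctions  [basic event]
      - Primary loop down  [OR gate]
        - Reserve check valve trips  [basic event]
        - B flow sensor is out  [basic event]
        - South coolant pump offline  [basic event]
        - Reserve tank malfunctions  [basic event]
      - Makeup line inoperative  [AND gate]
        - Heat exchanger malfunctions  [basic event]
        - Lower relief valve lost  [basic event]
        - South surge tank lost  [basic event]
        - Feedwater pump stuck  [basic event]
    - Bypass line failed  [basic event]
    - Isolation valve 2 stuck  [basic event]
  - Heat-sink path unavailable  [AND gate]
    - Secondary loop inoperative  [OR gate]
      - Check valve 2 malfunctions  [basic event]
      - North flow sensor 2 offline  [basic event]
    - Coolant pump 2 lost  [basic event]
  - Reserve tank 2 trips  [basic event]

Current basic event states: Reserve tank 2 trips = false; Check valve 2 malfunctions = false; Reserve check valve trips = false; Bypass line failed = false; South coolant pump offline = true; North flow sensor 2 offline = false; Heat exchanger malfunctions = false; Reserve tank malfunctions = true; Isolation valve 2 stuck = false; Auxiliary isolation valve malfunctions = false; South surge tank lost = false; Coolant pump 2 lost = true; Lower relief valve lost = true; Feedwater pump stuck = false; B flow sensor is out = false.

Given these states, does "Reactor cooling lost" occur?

Primary loop down [OR]: Reserve check valve trips=not, B flow sensor is out=not, South coolant pump offline=occurs, Reserve tank malfunctions=occurs → at least one input occurs → occurs.
Makeup line inoperative [AND]: Heat exchanger malfunctions=not, Lower relief valve lost=occurs, South surge tank lost=not, Feedwater pump stuck=not → not all inputs occur → does not occur.
Emergency loop down [OR]: Auxiliary isolation valve malfunctions=not, Primary loop down=occurs, Makeup line inoperative=not → at least one input occurs → occurs.
Recirculation branch unavailable [AND]: Emergency loop down=occurs, Bypass line failed=not, Isolation valve 2 stuck=not → not all inputs occur → does not occur.
Secondary loop inoperative [OR]: Check valve 2 malfunctions=not, North flow sensor 2 offline=not → no input occurs → does not occur.
Heat-sink path unavailable [AND]: Secondary loop inoperative=not, Coolant pump 2 lost=occurs → not all inputs occur → does not occur.
Reactor cooling lost [OR]: Recirculation branch unavailable=not, Heat-sink path unavailable=not, Reserve tank 2 trips=not → no input occurs → does not occur.

No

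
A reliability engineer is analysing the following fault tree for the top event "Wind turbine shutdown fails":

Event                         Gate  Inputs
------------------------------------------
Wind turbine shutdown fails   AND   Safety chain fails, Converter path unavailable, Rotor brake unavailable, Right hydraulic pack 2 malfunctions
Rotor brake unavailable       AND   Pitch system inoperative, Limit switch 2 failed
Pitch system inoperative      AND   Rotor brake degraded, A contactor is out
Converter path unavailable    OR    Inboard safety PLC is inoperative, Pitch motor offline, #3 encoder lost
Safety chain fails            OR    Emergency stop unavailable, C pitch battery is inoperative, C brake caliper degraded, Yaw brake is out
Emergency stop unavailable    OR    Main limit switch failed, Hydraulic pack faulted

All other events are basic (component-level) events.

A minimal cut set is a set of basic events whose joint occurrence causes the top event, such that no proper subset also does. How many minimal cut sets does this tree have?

15

Emergency stop unavailable [OR]: union of children's cut sets → 2 cut set(s).
Safety chain fails [OR]: union of children's cut sets → 5 cut set(s).
Converter path unavailable [OR]: union of children's cut sets → 3 cut set(s).
Pitch system inoperative [AND]: one cut set from each child combined → 1 × 1 = 1 cut set(s).
Rotor brake unavailable [AND]: one cut set from each child combined → 1 × 1 = 1 cut set(s).
Wind turbine shutdown fails [AND]: one cut set from each child combined → 5 × 3 × 1 × 1 = 15 cut set(s).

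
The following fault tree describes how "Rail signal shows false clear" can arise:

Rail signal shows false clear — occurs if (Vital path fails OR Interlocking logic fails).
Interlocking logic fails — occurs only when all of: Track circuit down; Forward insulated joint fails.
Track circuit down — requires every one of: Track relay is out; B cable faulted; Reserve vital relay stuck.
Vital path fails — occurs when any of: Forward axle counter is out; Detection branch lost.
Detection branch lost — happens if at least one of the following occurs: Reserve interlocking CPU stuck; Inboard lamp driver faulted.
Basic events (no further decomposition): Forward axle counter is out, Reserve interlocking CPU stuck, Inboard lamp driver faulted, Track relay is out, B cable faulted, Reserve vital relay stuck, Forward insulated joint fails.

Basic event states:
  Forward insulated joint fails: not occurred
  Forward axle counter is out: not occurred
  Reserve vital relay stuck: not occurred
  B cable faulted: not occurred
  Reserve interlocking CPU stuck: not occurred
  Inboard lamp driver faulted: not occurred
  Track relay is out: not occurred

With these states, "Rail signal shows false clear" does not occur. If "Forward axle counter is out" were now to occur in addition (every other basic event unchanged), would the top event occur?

Yes

Counterfactual: set "Forward axle counter is out" to occurred.
Detection branch lost [OR]: Reserve interlocking CPU stuck=not, Inboard lamp driver faulted=not → no input occurs → does not occur.
Vital path fails [OR]: Forward axle counter is out=occurs, Detection branch lost=not → at least one input occurs → occurs.
Track circuit down [AND]: Track relay is out=not, B cable faulted=not, Reserve vital relay stuck=not → not all inputs occur → does not occur.
Interlocking logic fails [AND]: Track circuit down=not, Forward insulated joint fails=not → not all inputs occur → does not occur.
Rail signal shows false clear [OR]: Vital path fails=occurs, Interlocking logic fails=not → at least one input occurs → occurs.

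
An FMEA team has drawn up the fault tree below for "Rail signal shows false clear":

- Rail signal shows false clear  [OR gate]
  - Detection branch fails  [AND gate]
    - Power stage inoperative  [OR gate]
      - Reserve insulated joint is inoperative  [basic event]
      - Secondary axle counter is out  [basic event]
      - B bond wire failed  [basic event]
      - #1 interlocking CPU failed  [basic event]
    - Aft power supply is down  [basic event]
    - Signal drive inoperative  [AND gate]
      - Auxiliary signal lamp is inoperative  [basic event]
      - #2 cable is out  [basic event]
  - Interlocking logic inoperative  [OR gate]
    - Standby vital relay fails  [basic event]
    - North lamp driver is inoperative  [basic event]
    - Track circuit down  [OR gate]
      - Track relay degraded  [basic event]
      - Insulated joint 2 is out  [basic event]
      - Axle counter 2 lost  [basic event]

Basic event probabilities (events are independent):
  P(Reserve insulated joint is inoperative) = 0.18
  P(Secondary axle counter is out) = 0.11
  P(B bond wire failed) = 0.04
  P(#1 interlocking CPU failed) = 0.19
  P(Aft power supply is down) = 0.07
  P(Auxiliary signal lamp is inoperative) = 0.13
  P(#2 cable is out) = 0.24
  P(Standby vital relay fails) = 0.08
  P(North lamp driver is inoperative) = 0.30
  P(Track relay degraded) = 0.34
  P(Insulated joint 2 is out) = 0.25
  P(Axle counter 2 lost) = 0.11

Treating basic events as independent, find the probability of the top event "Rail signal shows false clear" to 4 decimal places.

P(Power stage inoperative) [OR] = 1 − (1−0.18) × (1−0.11) × (1−0.04) × (1−0.19) = 0.432508
P(Signal drive inoperative) [AND] = 0.13 × 0.24 = 0.031200
P(Detection branch fails) [AND] = 0.432508 × 0.07 × 0.031200 = 0.000945
P(Track circuit down) [OR] = 1 − (1−0.34) × (1−0.25) × (1−0.11) = 0.559450
P(Interlocking logic inoperative) [OR] = 1 − (1−0.08) × (1−0.30) × (1−0.559450) = 0.716286
P(Rail signal shows false clear) [OR] = 1 − (1−0.000945) × (1−0.716286) = 0.716554
Rounded to 4 decimal places: P(Rail signal shows false clear) ≈ 0.7166.

0.7166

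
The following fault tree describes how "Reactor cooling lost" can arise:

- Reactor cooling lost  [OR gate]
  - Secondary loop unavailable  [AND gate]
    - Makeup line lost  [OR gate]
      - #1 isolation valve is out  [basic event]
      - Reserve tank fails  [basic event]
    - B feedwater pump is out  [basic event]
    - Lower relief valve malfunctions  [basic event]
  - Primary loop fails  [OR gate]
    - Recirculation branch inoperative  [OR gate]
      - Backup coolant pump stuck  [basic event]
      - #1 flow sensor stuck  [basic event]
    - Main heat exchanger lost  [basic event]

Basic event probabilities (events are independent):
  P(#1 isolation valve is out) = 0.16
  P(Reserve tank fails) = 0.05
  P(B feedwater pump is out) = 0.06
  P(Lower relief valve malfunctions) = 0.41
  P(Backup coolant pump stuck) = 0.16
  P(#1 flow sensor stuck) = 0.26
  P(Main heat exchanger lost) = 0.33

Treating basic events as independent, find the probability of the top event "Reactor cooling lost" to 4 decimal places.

0.5856

P(Makeup line lost) [OR] = 1 − (1−0.16) × (1−0.05) = 0.202000
P(Secondary loop unavailable) [AND] = 0.202000 × 0.06 × 0.41 = 0.004969
P(Recirculation branch inoperative) [OR] = 1 − (1−0.16) × (1−0.26) = 0.378400
P(Primary loop fails) [OR] = 1 − (1−0.378400) × (1−0.33) = 0.583528
P(Reactor cooling lost) [OR] = 1 − (1−0.004969) × (1−0.583528) = 0.585597
Rounded to 4 decimal places: P(Reactor cooling lost) ≈ 0.5856.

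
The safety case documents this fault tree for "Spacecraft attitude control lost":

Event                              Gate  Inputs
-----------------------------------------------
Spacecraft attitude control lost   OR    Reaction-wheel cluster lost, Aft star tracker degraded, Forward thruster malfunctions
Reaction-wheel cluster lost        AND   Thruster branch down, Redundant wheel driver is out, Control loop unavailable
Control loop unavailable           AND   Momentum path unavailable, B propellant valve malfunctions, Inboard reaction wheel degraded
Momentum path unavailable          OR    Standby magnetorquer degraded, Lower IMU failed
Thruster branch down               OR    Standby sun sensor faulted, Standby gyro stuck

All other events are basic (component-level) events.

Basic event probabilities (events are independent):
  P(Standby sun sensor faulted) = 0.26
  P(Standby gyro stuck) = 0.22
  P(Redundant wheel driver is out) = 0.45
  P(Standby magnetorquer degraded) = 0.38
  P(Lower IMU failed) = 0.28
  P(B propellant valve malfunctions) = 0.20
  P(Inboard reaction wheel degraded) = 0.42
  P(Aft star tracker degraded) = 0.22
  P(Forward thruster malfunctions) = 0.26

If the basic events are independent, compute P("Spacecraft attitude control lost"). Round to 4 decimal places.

P(Thruster branch down) [OR] = 1 − (1−0.26) × (1−0.22) = 0.422800
P(Momentum path unavailable) [OR] = 1 − (1−0.38) × (1−0.28) = 0.553600
P(Control loop unavailable) [AND] = 0.553600 × 0.20 × 0.42 = 0.046502
P(Reaction-wheel cluster lost) [AND] = 0.422800 × 0.45 × 0.046502 = 0.008847
P(Spacecraft attitude control lost) [OR] = 1 − (1−0.008847) × (1−0.22) × (1−0.26) = 0.427906
Rounded to 4 decimal places: P(Spacecraft attitude control lost) ≈ 0.4279.

0.4279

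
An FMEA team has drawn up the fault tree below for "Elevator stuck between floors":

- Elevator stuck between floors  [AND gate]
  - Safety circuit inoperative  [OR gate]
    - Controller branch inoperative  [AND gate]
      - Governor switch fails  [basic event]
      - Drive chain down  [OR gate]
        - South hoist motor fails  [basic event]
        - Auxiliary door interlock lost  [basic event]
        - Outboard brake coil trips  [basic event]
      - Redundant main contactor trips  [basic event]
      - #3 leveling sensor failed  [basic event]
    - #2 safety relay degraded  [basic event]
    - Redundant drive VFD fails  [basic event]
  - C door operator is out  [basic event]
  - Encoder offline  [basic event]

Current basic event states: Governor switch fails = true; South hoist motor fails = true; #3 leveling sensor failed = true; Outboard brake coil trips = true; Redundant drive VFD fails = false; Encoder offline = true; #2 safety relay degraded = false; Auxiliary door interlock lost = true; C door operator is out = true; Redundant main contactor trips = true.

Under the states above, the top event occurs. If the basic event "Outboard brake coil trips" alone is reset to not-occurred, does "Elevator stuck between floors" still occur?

Counterfactual: set "Outboard brake coil trips" to not occurred.
Drive chain down [OR]: South hoist motor fails=occurs, Auxiliary door interlock lost=occurs, Outboard brake coil trips=not → at least one input occurs → occurs.
Controller branch inoperative [AND]: Governor switch fails=occurs, Drive chain down=occurs, Redundant main contactor trips=occurs, #3 leveling sensor failed=occurs → all inputs occur → occurs.
Safety circuit inoperative [OR]: Controller branch inoperative=occurs, #2 safety relay degraded=not, Redundant drive VFD fails=not → at least one input occurs → occurs.
Elevator stuck between floors [AND]: Safety circuit inoperative=occurs, C door operator is out=occurs, Encoder offline=occurs → all inputs occur → occurs.

Yes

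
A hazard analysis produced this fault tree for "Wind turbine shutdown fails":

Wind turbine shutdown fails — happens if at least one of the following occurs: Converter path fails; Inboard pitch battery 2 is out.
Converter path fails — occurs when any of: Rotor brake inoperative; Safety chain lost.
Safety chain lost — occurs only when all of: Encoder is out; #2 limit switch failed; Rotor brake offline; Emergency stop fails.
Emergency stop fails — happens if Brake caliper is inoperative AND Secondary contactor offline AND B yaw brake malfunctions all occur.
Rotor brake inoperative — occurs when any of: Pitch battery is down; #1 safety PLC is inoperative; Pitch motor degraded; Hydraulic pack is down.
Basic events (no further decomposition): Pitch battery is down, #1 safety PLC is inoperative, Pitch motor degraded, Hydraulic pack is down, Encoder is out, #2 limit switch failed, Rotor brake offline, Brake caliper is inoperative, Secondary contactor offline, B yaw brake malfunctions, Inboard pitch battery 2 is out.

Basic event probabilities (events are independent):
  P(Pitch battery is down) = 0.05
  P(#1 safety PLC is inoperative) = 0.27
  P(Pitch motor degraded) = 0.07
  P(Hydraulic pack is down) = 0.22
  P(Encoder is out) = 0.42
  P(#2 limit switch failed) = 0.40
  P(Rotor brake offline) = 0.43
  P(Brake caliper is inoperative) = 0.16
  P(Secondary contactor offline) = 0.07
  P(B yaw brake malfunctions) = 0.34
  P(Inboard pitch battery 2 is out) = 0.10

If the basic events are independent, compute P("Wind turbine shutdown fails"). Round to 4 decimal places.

0.5474

P(Rotor brake inoperative) [OR] = 1 − (1−0.05) × (1−0.27) × (1−0.07) × (1−0.22) = 0.496935
P(Emergency stop fails) [AND] = 0.16 × 0.07 × 0.34 = 0.003808
P(Safety chain lost) [AND] = 0.42 × 0.40 × 0.43 × 0.003808 = 0.000275
P(Converter path fails) [OR] = 1 − (1−0.496935) × (1−0.000275) = 0.497073
P(Wind turbine shutdown fails) [OR] = 1 − (1−0.497073) × (1−0.10) = 0.547366
Rounded to 4 decimal places: P(Wind turbine shutdown fails) ≈ 0.5474.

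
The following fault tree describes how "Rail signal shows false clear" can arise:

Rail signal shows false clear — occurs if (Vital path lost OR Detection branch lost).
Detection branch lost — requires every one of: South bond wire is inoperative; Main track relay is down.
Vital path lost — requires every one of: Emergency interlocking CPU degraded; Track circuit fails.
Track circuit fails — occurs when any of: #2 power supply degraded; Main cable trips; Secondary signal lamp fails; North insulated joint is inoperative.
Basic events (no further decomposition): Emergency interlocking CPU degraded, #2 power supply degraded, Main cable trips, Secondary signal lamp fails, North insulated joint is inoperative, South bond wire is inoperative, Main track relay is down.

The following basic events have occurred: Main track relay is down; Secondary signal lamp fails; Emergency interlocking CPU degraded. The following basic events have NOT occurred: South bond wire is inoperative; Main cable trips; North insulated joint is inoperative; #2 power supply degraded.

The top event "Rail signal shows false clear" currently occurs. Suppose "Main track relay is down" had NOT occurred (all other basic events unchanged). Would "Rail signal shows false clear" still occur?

Counterfactual: set "Main track relay is down" to not occurred.
Track circuit fails [OR]: #2 power supply degraded=not, Main cable trips=not, Secondary signal lamp fails=occurs, North insulated joint is inoperative=not → at least one input occurs → occurs.
Vital path lost [AND]: Emergency interlocking CPU degraded=occurs, Track circuit fails=occurs → all inputs occur → occurs.
Detection branch lost [AND]: South bond wire is inoperative=not, Main track relay is down=not → not all inputs occur → does not occur.
Rail signal shows false clear [OR]: Vital path lost=occurs, Detection branch lost=not → at least one input occurs → occurs.

Yes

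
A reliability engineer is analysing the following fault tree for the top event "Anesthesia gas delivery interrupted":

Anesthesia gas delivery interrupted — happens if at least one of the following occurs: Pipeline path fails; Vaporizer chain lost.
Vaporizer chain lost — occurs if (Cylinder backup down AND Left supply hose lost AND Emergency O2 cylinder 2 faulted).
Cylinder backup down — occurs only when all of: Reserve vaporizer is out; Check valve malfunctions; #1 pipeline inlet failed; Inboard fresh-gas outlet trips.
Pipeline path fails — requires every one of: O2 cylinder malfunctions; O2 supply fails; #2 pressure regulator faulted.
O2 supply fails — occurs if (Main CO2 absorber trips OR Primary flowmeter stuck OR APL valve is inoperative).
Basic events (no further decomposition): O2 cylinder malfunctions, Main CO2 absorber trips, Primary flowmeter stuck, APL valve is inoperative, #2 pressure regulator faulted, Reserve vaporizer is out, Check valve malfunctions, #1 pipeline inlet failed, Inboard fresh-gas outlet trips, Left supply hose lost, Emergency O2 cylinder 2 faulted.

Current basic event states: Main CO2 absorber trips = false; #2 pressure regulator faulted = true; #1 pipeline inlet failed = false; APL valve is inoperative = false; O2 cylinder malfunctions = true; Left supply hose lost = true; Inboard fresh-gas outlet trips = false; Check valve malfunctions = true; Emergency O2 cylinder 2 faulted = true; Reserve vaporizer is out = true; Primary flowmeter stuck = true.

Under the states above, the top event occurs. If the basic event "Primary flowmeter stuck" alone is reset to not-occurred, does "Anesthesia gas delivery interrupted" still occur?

No

Counterfactual: set "Primary flowmeter stuck" to not occurred.
O2 supply fails [OR]: Main CO2 absorber trips=not, Primary flowmeter stuck=not, APL valve is inoperative=not → no input occurs → does not occur.
Pipeline path fails [AND]: O2 cylinder malfunctions=occurs, O2 supply fails=not, #2 pressure regulator faulted=occurs → not all inputs occur → does not occur.
Cylinder backup down [AND]: Reserve vaporizer is out=occurs, Check valve malfunctions=occurs, #1 pipeline inlet failed=not, Inboard fresh-gas outlet trips=not → not all inputs occur → does not occur.
Vaporizer chain lost [AND]: Cylinder backup down=not, Left supply hose lost=occurs, Emergency O2 cylinder 2 faulted=occurs → not all inputs occur → does not occur.
Anesthesia gas delivery interrupted [OR]: Pipeline path fails=not, Vaporizer chain lost=not → no input occurs → does not occur.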